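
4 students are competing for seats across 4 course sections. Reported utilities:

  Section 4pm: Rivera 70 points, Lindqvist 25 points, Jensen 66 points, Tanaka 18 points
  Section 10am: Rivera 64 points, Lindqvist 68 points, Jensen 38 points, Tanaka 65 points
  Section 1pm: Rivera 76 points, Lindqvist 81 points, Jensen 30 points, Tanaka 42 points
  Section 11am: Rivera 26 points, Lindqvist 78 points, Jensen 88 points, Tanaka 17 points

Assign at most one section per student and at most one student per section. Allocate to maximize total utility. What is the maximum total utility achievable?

This is the linear assignment problem.
Optimal: Rivera→Section 4pm (70 points), Lindqvist→Section 1pm (81 points), Jensen→Section 11am (88 points), Tanaka→Section 10am (65 points) — total 70+81+88+65 = 304 points.
Row-greedy (each student in turn takes its best remaining section) gives 285 points, worse by 19.
Checked against all permutations: 304 points is optimal.

Maximum total: 304 points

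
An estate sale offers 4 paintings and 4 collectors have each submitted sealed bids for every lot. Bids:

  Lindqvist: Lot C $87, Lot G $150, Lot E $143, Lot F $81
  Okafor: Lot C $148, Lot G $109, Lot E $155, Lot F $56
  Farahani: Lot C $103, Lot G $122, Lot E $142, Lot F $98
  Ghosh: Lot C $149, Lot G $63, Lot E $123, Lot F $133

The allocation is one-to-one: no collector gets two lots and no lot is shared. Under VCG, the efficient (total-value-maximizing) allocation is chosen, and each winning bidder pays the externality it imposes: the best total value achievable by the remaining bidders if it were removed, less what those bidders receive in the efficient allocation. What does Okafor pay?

Okafor pays $16.

Efficient allocation: Lindqvist→Lot G ($150), Okafor→Lot C ($148), Farahani→Lot E ($142), Ghosh→Lot F ($133); total welfare W = $573.
Okafor receives Lot C at value $148, so the others get W − 148 = $425.
Without Okafor: best allocation of the remaining 3 bidders over all 4 lots is Lindqvist→Lot G ($150), Farahani→Lot E ($142), Ghosh→Lot C ($149), total $441.
VCG payment = (others' best without Okafor) − (others' welfare with Okafor) = 441 − 425 = $16.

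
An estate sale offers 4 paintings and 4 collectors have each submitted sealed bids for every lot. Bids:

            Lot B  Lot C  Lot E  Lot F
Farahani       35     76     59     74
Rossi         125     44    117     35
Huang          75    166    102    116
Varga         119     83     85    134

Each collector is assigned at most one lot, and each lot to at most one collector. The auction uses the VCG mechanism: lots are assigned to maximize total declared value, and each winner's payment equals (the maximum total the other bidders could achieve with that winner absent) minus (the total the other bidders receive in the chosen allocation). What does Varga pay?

Efficient allocation: Farahani→Lot E ($59), Rossi→Lot B ($125), Huang→Lot C ($166), Varga→Lot F ($134); total welfare W = $484.
Varga receives Lot F at value $134, so the others get W − 134 = $350.
Without Varga: best allocation of the remaining 3 bidders over all 4 lots is Farahani→Lot F ($74), Rossi→Lot B ($125), Huang→Lot C ($166), total $365.
VCG payment = (others' best without Varga) − (others' welfare with Varga) = 365 − 350 = $15.

Varga pays $15.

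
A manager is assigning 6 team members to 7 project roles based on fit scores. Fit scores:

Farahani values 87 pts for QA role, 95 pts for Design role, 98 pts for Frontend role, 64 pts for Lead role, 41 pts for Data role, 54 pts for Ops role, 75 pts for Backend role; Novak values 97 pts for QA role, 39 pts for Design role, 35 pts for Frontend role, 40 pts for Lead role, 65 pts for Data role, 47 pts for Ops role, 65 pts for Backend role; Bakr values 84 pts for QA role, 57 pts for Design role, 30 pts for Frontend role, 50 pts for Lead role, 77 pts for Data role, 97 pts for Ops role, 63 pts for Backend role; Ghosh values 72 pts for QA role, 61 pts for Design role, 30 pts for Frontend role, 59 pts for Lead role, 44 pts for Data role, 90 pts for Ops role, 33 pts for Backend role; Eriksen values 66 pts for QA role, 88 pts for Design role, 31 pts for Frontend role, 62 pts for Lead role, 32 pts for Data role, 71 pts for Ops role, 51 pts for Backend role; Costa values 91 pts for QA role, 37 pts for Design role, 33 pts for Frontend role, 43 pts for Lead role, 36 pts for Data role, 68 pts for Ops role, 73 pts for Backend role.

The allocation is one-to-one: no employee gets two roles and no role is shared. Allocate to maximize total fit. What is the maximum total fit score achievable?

This is the linear assignment problem.
Optimal: Farahani→Frontend role (98 pts), Novak→QA role (97 pts), Bakr→Data role (77 pts), Ghosh→Ops role (90 pts), Eriksen→Design role (88 pts), Costa→Backend role (73 pts) — total 98+97+77+90+88+73 = 523 pts.
Max-entry greedy (repeatedly take the single best remaining cell) gives 512 pts, worse by 11.
Swapping Ghosh↔Costa (Ghosh→Backend role 33 pts, Costa→Ops role 68 pts) loses 62.

Maximum total: 523 pts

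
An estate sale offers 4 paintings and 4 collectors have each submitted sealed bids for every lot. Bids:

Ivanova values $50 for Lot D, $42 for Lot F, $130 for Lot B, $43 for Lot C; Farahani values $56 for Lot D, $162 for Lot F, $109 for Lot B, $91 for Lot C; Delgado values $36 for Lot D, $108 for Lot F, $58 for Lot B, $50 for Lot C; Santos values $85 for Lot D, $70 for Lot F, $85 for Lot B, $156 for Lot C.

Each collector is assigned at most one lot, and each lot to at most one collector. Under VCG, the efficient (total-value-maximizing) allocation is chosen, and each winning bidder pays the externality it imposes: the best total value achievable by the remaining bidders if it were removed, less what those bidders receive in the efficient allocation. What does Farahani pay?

Farahani pays $72.

Efficient allocation: Ivanova→Lot B ($130), Farahani→Lot F ($162), Delgado→Lot D ($36), Santos→Lot C ($156); total welfare W = $484.
Farahani receives Lot F at value $162, so the others get W − 162 = $322.
Without Farahani: best allocation of the remaining 3 bidders over all 4 lots is Ivanova→Lot B ($130), Delgado→Lot F ($108), Santos→Lot C ($156), total $394.
VCG payment = (others' best without Farahani) − (others' welfare with Farahani) = 394 − 322 = $72.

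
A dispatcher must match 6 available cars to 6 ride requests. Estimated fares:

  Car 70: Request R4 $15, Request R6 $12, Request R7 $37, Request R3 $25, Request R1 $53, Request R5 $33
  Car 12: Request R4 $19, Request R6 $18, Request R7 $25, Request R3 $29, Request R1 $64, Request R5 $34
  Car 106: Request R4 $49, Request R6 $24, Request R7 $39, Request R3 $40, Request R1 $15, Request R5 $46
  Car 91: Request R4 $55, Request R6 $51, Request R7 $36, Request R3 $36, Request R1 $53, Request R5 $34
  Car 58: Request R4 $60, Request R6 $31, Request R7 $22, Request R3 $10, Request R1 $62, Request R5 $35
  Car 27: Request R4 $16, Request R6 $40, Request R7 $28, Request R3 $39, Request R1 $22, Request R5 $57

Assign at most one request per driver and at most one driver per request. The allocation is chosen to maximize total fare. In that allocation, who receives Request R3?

This is a one-to-one assignment (maximum-weight bipartite matching).
Optimal: Car 70→Request R7 ($37), Car 12→Request R1 ($64), Car 106→Request R3 ($40), Car 91→Request R6 ($51), Car 58→Request R4 ($60), Car 27→Request R5 ($57) — total 37+64+40+51+60+57 = $309.
Column-greedy (each request in turn goes to its best remaining driver) gives $286, worse by 23.
Next-best assignment: Car 70→Request R7, Car 12→Request R1, Car 106→Request R5, Car 91→Request R6, Car 58→Request R4, Car 27→Request R3 = $297.
Checked against all permutations: $309 is optimal.
Car 106's own top request is Request R4 ($49), but forcing Car 106→Request R4 and reassigning the rest optimally gives only $285 — worse by 24.

Car 106 receives Request R3.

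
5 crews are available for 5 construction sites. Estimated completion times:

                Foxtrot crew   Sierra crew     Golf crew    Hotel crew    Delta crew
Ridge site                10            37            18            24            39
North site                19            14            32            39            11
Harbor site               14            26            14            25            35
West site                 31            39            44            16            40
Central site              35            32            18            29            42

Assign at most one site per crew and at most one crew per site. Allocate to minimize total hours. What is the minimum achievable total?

This is a one-to-one assignment (minimum-cost bipartite matching).
Optimal: Foxtrot crew→Ridge site (10 hours), Sierra crew→Harbor site (26 hours), Golf crew→Central site (18 hours), Hotel crew→West site (16 hours), Delta crew→North site (11 hours) — total 10+26+18+16+11 = 81 hours.
Column-greedy (each site in turn goes to its cheapest remaining crew) gives 83 hours, worse by 2.
Swapping Foxtrot crew↔Sierra crew (Foxtrot crew→Harbor site 14 hours, Sierra crew→Ridge site 37 hours) adds 15.

Minimum total: 81 hours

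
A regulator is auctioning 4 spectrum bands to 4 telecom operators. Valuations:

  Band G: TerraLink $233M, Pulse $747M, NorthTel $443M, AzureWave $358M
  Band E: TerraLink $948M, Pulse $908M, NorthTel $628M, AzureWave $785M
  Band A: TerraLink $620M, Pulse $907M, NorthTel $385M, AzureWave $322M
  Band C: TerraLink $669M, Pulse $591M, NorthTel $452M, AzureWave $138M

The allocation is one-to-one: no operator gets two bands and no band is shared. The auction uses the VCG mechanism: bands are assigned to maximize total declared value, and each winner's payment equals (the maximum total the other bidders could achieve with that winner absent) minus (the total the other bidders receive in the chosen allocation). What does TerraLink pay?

TerraLink pays $9M.

Efficient allocation: TerraLink→Band C ($669M), Pulse→Band A ($907M), NorthTel→Band G ($443M), AzureWave→Band E ($785M); total welfare W = $2804M.
TerraLink receives Band C at value $669M, so the others get W − 669 = $2135M.
Without TerraLink: best allocation of the remaining 3 bidders over all 4 bands is Pulse→Band A ($907M), NorthTel→Band C ($452M), AzureWave→Band E ($785M), total $2144M.
VCG payment = (others' best without TerraLink) − (others' welfare with TerraLink) = 2144 − 2135 = $9M.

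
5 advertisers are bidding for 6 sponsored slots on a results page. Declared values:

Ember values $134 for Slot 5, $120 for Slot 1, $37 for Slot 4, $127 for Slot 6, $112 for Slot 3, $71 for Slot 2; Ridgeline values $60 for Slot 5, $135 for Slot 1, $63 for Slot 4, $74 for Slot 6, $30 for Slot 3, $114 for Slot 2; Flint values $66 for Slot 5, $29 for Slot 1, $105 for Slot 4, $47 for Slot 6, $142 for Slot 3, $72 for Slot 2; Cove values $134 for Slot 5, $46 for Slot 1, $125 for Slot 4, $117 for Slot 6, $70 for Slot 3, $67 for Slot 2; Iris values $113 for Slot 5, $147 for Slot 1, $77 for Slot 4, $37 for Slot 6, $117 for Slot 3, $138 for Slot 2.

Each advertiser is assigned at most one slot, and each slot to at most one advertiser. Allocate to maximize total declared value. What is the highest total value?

Treat this as an assignment problem: match each advertiser to one slot.
Optimal: Ember→Slot 6 ($127), Ridgeline→Slot 1 ($135), Flint→Slot 3 ($142), Cove→Slot 5 ($134), Iris→Slot 2 ($138) — total 127+135+142+134+138 = $676.
Row-greedy (each advertiser in turn takes its best remaining slot) gives $674, worse by 2.
Next-best assignment: Ember→Slot 5, Ridgeline→Slot 1, Flint→Slot 3, Cove→Slot 4, Iris→Slot 2 = $674.
Swapping Iris↔Flint (Iris→Slot 3 $117, Flint→Slot 2 $72) loses 91.
Every other assignment is strictly worse.

Maximum total: $676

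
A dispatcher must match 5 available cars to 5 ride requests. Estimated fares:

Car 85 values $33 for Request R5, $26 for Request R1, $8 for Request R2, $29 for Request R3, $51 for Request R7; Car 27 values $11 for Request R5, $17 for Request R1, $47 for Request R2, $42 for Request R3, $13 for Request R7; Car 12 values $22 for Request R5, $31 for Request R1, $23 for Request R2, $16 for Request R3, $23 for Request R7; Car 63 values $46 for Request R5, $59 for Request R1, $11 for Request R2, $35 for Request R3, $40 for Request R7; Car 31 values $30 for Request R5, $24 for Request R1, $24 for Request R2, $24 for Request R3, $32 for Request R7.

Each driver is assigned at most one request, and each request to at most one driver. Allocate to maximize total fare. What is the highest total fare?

This is a one-to-one assignment (maximum-weight bipartite matching).
Optimal: Car 85→Request R7 ($51), Car 27→Request R3 ($42), Car 12→Request R2 ($23), Car 63→Request R1 ($59), Car 31→Request R5 ($30) — total 51+42+23+59+30 = $205.
Row-greedy (each driver in turn takes its best remaining request) gives $199, worse by 6.
Checked against all permutations: $205 is optimal.

Maximum total: $205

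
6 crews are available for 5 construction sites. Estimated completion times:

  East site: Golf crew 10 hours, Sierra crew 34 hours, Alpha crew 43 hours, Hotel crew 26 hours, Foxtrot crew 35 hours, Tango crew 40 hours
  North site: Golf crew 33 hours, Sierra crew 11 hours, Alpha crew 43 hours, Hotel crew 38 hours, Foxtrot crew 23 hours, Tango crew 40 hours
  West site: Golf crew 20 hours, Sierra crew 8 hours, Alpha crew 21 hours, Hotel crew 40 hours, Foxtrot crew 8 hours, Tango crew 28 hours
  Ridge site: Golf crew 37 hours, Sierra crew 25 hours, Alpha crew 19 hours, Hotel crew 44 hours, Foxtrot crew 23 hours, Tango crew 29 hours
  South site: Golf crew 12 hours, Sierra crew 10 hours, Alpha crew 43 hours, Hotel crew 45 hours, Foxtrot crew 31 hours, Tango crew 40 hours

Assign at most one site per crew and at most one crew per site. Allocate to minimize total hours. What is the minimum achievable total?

Min total: 76 hours

Optimal: Hotel crew→East site (26 hours), Sierra crew→North site (11 hours), Foxtrot crew→West site (8 hours), Alpha crew→Ridge site (19 hours), Golf crew→South site (12 hours) — total 26+11+8+19+12 = 76 hours.
Min-entry greedy (repeatedly take the single cheapest remaining cell) gives 100 hours, worse by 24.
Next-best assignment: Golf crew→East site, Hotel crew→North site, Foxtrot crew→West site, Alpha crew→Ridge site, Sierra crew→South site = 85 hours.
No other one-to-one assignment undercuts 76 hours.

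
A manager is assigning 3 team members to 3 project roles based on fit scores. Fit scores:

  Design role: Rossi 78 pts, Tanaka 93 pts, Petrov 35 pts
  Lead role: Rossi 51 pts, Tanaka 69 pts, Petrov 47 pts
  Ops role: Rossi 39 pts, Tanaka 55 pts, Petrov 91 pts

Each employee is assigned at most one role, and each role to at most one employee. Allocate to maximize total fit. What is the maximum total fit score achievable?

Maximum total: 238 pts

Treat this as an assignment problem: match each employee to one role.
Optimal: Rossi→Design role (78 pts), Tanaka→Lead role (69 pts), Petrov→Ops role (91 pts) — total 78+69+91 = 238 pts.
Max-entry greedy (repeatedly take the single best remaining cell) gives 235 pts, worse by 3.
Next-best assignment: Rossi→Lead role, Tanaka→Design role, Petrov→Ops role = 235 pts.
Swapping Rossi↔Tanaka (Rossi→Lead role 51 pts, Tanaka→Design role 93 pts) loses 3.
Every other assignment is strictly worse.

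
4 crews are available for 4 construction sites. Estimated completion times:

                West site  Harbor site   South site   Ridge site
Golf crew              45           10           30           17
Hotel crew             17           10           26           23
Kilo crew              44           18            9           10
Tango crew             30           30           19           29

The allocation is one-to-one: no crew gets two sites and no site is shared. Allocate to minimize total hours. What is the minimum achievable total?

Min total: 56 hours

Optimal: Golf crew→Harbor site (10 hours), Hotel crew→West site (17 hours), Kilo crew→Ridge site (10 hours), Tango crew→South site (19 hours) — total 10+17+10+19 = 56 hours.
Next-best assignment: Golf crew→Harbor site, Hotel crew→West site, Kilo crew→South site, Tango crew→Ridge site = 65 hours.
Swapping Kilo crew↔Golf crew (Kilo crew→Harbor site 18 hours, Golf crew→Ridge site 17 hours) adds 15.
Checked against all permutations: 56 hours is optimal.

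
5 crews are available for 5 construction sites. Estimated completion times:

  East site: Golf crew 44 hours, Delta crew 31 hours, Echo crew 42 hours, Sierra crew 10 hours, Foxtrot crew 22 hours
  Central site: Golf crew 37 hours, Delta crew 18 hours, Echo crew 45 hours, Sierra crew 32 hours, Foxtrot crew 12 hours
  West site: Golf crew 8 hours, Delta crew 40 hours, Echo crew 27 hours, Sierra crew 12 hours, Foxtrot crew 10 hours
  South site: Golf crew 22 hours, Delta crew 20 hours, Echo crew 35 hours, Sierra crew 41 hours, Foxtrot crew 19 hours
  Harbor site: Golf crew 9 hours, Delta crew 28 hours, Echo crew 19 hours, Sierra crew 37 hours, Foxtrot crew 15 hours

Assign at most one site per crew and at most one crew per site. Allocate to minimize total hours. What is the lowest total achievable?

Min total: 69 hours

Optimal: Golf crew→West site (8 hours), Delta crew→South site (20 hours), Echo crew→Harbor site (19 hours), Sierra crew→East site (10 hours), Foxtrot crew→Central site (12 hours) — total 8+20+19+10+12 = 69 hours.
Row-greedy (each crew in turn takes its cheapest remaining site) gives 74 hours, worse by 5.
Next-best assignment: Golf crew→West site, Delta crew→Central site, Echo crew→Harbor site, Sierra crew→East site, Foxtrot crew→South site = 74 hours.
Checked against all permutations: 69 hours is optimal.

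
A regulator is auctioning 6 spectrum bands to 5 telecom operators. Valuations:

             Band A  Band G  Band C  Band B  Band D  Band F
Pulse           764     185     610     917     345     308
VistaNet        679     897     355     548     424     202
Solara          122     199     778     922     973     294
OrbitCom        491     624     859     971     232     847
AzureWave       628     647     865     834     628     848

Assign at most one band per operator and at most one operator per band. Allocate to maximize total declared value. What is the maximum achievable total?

Optimal: Pulse→Band B ($917M), VistaNet→Band G ($897M), Solara→Band D ($973M), OrbitCom→Band F ($847M), AzureWave→Band C ($865M) — total 917+897+973+847+865 = $4499M.

Maximum total: $4499M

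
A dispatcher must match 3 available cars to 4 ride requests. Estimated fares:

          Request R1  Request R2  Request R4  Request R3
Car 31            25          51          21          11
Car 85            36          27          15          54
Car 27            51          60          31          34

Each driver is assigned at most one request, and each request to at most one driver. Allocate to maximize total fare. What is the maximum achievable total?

Max total: $156

Optimal: Car 31→Request R2 ($51), Car 85→Request R3 ($54), Car 27→Request R1 ($51) — total 51+54+51 = $156.
Column-greedy (each request in turn goes to its best remaining driver) gives $117, worse by 39.
Next-best assignment: Car 31→Request R1, Car 85→Request R3, Car 27→Request R2 = $139.
Every other assignment is strictly worse.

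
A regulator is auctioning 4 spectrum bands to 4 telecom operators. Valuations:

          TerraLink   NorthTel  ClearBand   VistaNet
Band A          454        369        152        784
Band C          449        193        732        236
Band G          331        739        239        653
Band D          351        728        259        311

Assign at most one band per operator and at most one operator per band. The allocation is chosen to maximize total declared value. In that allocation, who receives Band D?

This is the linear assignment problem.
Optimal: TerraLink→Band D ($351M), NorthTel→Band G ($739M), ClearBand→Band C ($732M), VistaNet→Band A ($784M) — total 351+739+732+784 = $2606M.
Row-greedy (each operator in turn takes its best remaining band) gives $2236M, worse by 370.
Checked against all permutations: $2606M is optimal.
TerraLink's own top band is Band A ($454M), but forcing TerraLink→Band A and reassigning the rest optimally gives only $2567M — worse by 39.

TerraLink receives Band D.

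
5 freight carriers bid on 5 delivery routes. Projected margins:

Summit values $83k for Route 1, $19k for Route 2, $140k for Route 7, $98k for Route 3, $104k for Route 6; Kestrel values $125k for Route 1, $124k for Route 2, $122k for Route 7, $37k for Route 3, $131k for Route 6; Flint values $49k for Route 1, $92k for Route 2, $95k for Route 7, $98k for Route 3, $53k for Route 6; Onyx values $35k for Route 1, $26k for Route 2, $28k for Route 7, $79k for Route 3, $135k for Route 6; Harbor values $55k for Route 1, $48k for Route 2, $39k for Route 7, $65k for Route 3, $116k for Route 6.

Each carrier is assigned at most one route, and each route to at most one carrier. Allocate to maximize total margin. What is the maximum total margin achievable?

This is the linear assignment problem.
Optimal: Summit→Route 7 ($140k), Kestrel→Route 1 ($125k), Flint→Route 2 ($92k), Onyx→Route 6 ($135k), Harbor→Route 3 ($65k) — total 140+125+92+135+65 = $557k.
Column-greedy (each route in turn goes to its best remaining carrier) gives $552k, worse by 5.
Swapping Harbor↔Flint (Harbor→Route 2 $48k, Flint→Route 3 $98k) loses 11.

Maximum total: $557k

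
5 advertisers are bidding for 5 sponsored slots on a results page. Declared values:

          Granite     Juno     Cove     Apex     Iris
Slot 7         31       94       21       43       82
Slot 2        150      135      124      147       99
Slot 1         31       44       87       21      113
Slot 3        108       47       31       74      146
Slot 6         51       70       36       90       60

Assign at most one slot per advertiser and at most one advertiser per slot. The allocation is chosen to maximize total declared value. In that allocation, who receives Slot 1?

Cove receives Slot 1.

Optimal: Granite→Slot 2 ($150), Juno→Slot 7 ($94), Cove→Slot 1 ($87), Apex→Slot 6 ($90), Iris→Slot 3 ($146) — total 150+94+87+90+146 = $567.
Column-greedy (each slot in turn goes to its best remaining advertiser) gives $467, worse by 100.
Next-best assignment: Granite→Slot 3, Juno→Slot 7, Cove→Slot 2, Apex→Slot 6, Iris→Slot 1 = $529.
No other one-to-one assignment exceeds $567.
Cove's own top slot is Slot 2 ($124), but forcing Cove→Slot 2 and reassigning the rest optimally gives only $529 — worse by 38.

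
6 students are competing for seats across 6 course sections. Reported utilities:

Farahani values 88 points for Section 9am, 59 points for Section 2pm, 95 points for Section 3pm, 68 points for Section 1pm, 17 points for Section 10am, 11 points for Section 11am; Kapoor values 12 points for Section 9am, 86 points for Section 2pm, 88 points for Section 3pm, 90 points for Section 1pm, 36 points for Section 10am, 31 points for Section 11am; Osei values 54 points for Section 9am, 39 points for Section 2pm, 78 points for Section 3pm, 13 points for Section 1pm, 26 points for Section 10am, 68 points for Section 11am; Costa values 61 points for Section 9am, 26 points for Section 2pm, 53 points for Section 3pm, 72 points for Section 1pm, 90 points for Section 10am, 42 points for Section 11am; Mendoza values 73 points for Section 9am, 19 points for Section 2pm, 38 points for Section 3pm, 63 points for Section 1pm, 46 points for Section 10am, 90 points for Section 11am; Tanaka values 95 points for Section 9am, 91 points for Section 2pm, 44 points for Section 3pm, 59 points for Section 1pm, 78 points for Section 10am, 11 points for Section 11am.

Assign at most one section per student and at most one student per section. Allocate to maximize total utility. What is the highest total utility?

Optimal: Farahani→Section 9am (88 points), Kapoor→Section 1pm (90 points), Osei→Section 3pm (78 points), Costa→Section 10am (90 points), Mendoza→Section 11am (90 points), Tanaka→Section 2pm (91 points) — total 88+90+78+90+90+91 = 527 points.
Max-entry greedy (repeatedly take the single best remaining cell) gives 499 points, worse by 28.
Next-best assignment: Farahani→Section 3pm, Kapoor→Section 1pm, Osei→Section 9am, Costa→Section 10am, Mendoza→Section 11am, Tanaka→Section 2pm = 510 points.
Swapping Tanaka↔Costa (Tanaka→Section 10am 78 points, Costa→Section 2pm 26 points) loses 77.
No other one-to-one assignment exceeds 527 points.

Max total: 527 points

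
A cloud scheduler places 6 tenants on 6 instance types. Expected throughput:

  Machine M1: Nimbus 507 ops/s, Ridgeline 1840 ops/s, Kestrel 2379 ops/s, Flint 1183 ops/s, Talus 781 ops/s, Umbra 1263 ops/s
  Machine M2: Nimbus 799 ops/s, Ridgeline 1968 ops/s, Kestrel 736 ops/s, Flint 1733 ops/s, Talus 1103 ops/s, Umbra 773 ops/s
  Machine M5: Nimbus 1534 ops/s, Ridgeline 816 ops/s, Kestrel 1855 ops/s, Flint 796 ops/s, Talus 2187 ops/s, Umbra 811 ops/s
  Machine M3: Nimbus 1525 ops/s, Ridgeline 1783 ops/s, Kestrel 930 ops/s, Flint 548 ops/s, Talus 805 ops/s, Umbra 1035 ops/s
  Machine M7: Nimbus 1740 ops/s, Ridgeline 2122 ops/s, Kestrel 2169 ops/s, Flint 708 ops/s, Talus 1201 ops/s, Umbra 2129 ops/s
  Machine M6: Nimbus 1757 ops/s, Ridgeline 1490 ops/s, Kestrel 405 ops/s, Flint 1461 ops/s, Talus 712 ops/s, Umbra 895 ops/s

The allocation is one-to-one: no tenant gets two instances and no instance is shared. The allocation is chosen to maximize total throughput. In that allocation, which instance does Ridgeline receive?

Treat this as an assignment problem: match each tenant to one instance.
Optimal: Nimbus→Machine M6 (1757 ops/s), Ridgeline→Machine M3 (1783 ops/s), Kestrel→Machine M1 (2379 ops/s), Flint→Machine M2 (1733 ops/s), Talus→Machine M5 (2187 ops/s), Umbra→Machine M7 (2129 ops/s) — total 1757+1783+2379+1733+2187+2129 = 11968 ops/s.
Row-greedy (each tenant in turn takes its best remaining instance) gives 11213 ops/s, worse by 755.
Next-best assignment: Nimbus→Machine M3, Ridgeline→Machine M2, Kestrel→Machine M1, Flint→Machine M6, Talus→Machine M5, Umbra→Machine M7 = 11649 ops/s.
Swapping Kestrel↔Umbra (Kestrel→Machine M7 2169 ops/s, Umbra→Machine M1 1263 ops/s) loses 1076.
Ridgeline's own top instance is Machine M7 (2122 ops/s), but forcing Ridgeline→Machine M7 and reassigning the rest optimally gives only 11213 ops/s — worse by 755.

Ridgeline receives Machine M3.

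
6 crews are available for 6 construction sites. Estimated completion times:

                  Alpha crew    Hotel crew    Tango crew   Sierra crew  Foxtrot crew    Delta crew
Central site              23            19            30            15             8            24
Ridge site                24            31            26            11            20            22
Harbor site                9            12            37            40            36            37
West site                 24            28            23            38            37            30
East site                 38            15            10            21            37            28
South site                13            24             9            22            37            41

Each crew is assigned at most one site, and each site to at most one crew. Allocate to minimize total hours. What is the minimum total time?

Minimum total: 82 hours

Treat this as an assignment problem: match each crew to one site.
Optimal: Alpha crew→Harbor site (9 hours), Hotel crew→East site (15 hours), Tango crew→South site (9 hours), Sierra crew→Ridge site (11 hours), Foxtrot crew→Central site (8 hours), Delta crew→West site (30 hours) — total 9+15+9+11+8+30 = 82 hours.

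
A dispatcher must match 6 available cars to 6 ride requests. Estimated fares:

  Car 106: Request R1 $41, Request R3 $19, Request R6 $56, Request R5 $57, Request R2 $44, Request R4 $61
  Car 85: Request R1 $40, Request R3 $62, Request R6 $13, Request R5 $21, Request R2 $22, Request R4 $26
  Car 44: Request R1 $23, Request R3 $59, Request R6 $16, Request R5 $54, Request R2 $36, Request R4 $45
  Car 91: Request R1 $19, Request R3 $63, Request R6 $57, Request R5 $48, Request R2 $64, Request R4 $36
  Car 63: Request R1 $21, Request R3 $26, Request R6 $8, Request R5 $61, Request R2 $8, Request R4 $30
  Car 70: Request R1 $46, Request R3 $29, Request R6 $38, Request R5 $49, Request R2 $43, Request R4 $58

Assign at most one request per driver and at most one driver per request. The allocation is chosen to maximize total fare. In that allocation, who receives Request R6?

Car 106 receives Request R6.

Optimal: Car 106→Request R6 ($56), Car 85→Request R1 ($40), Car 44→Request R3 ($59), Car 91→Request R2 ($64), Car 63→Request R5 ($61), Car 70→Request R4 ($58) — total 56+40+59+64+61+58 = $338.
Row-greedy (each driver in turn takes its best remaining request) gives $300, worse by 38.
Car 106's own top request is Request R4 ($61), but forcing Car 106→Request R4 and reassigning the rest optimally gives only $323 — worse by 15.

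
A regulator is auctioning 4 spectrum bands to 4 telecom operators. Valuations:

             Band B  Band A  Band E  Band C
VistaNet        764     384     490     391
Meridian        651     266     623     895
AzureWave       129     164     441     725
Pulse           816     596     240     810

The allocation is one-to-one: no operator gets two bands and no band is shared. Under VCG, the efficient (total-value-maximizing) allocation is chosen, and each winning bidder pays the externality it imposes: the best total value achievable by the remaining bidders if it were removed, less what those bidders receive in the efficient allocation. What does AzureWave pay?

Efficient allocation: VistaNet→Band B ($764M), Meridian→Band E ($623M), AzureWave→Band C ($725M), Pulse→Band A ($596M); total welfare W = $2708M.
AzureWave receives Band C at value $725M, so the others get W − 725 = $1983M.
Without AzureWave: best allocation of the remaining 3 bidders over all 4 bands is VistaNet→Band B ($764M), Meridian→Band C ($895M), Pulse→Band A ($596M), total $2255M.
VCG payment = (others' best without AzureWave) − (others' welfare with AzureWave) = 2255 − 1983 = $272M.

AzureWave pays $272M.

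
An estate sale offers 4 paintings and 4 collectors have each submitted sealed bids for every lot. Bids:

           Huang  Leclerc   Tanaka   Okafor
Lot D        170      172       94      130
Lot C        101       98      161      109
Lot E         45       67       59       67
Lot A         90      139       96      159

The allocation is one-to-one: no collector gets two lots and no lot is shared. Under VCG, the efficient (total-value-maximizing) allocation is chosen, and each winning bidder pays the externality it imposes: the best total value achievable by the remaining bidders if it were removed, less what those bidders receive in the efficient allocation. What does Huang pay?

Huang pays $105.

Efficient allocation: Huang→Lot D ($170), Leclerc→Lot E ($67), Tanaka→Lot C ($161), Okafor→Lot A ($159); total welfare W = $557.
Huang receives Lot D at value $170, so the others get W − 170 = $387.
Without Huang: best allocation of the remaining 3 bidders over all 4 lots is Leclerc→Lot D ($172), Tanaka→Lot C ($161), Okafor→Lot A ($159), total $492.
VCG payment = (others' best without Huang) − (others' welfare with Huang) = 492 − 387 = $105.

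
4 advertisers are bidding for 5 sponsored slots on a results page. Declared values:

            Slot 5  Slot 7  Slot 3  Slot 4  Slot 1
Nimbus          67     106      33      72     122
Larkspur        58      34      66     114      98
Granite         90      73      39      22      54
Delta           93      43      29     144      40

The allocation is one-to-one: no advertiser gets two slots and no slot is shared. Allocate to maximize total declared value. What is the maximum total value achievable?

Maximum total: $438

This is a one-to-one assignment (maximum-weight bipartite matching).
Optimal: Nimbus→Slot 7 ($106), Larkspur→Slot 1 ($98), Granite→Slot 5 ($90), Delta→Slot 4 ($144) — total 106+98+90+144 = $438.
Max-entry greedy (repeatedly take the single best remaining cell) gives $422, worse by 16.
No other one-to-one assignment exceeds $438.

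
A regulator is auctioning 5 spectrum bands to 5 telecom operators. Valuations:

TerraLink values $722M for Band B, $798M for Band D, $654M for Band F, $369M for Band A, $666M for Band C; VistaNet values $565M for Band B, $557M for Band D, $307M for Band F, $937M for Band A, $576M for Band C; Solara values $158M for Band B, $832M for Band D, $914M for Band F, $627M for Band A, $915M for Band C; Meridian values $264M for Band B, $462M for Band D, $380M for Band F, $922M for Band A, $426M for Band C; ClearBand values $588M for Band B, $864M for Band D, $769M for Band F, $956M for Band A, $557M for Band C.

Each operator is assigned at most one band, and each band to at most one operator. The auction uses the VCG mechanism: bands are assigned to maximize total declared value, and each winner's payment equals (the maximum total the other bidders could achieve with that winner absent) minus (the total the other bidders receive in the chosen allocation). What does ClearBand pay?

ClearBand pays $76M.

Efficient allocation: TerraLink→Band B ($722M), VistaNet→Band C ($576M), Solara→Band F ($914M), Meridian→Band A ($922M), ClearBand→Band D ($864M); total welfare W = $3998M.
ClearBand receives Band D at value $864M, so the others get W − 864 = $3134M.
Without ClearBand: best allocation of the remaining 4 bidders over all 5 bands is TerraLink→Band D ($798M), VistaNet→Band C ($576M), Solara→Band F ($914M), Meridian→Band A ($922M), total $3210M.
VCG payment = (others' best without ClearBand) − (others' welfare with ClearBand) = 3210 − 3134 = $76M.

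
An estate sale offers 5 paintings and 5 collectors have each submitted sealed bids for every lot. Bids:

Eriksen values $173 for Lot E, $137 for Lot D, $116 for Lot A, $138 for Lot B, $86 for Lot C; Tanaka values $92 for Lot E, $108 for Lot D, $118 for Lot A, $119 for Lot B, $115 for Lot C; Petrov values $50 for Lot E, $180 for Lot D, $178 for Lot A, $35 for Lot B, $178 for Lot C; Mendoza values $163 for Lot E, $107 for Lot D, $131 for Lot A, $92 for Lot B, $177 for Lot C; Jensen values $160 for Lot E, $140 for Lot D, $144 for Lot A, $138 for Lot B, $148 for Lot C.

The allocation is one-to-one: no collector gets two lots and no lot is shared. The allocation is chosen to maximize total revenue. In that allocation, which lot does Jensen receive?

Optimal: Eriksen→Lot E ($173), Tanaka→Lot B ($119), Petrov→Lot D ($180), Mendoza→Lot C ($177), Jensen→Lot A ($144) — total 173+119+180+177+144 = $793.
Next-best assignment: Eriksen→Lot E, Tanaka→Lot B, Petrov→Lot A, Mendoza→Lot C, Jensen→Lot D = $787.
Swapping Petrov↔Mendoza (Petrov→Lot C $178, Mendoza→Lot D $107) loses 72.
Checked against all permutations: $793 is optimal.
Jensen's own top lot is Lot E ($160), but forcing Jensen→Lot E and reassigning the rest optimally gives only $773 — worse by 20.

Jensen receives Lot A.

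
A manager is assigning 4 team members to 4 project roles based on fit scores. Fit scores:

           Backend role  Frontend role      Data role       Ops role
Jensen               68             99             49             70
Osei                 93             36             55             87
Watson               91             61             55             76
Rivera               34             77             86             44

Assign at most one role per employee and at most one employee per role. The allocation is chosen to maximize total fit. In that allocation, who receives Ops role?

Osei receives Ops role.

Optimal: Jensen→Frontend role (99 pts), Osei→Ops role (87 pts), Watson→Backend role (91 pts), Rivera→Data role (86 pts) — total 99+87+91+86 = 363 pts.
Column-greedy (each role in turn goes to its best remaining employee) gives 354 pts, worse by 9.
Next-best assignment: Jensen→Frontend role, Osei→Backend role, Watson→Ops role, Rivera→Data role = 354 pts.
Swapping Osei↔Rivera (Osei→Data role 55 pts, Rivera→Ops role 44 pts) loses 74.
Every other assignment is strictly worse.
Osei's own top role is Backend role (93 pts), but forcing Osei→Backend role and reassigning the rest optimally gives only 354 pts — worse by 9.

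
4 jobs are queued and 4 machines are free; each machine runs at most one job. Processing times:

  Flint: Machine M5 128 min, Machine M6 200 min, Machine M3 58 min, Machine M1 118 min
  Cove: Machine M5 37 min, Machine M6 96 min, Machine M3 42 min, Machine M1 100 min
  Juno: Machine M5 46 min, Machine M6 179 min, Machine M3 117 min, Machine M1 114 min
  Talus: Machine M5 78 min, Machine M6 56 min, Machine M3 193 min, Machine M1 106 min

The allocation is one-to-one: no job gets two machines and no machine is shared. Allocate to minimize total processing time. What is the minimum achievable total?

Min total: 260 min

Optimal: Flint→Machine M3 (58 min), Cove→Machine M1 (100 min), Juno→Machine M5 (46 min), Talus→Machine M6 (56 min) — total 58+100+46+56 = 260 min.
Min-entry greedy (repeatedly take the single cheapest remaining cell) gives 265 min, worse by 5.
No other one-to-one assignment undercuts 260 min.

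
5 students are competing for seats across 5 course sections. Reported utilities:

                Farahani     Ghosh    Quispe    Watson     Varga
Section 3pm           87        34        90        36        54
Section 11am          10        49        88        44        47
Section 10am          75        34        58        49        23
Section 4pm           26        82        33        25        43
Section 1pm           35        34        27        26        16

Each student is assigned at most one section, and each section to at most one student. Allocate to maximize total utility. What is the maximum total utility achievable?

This is the linear assignment problem.
Optimal: Farahani→Section 10am (75 points), Ghosh→Section 4pm (82 points), Quispe→Section 11am (88 points), Watson→Section 1pm (26 points), Varga→Section 3pm (54 points) — total 75+82+88+26+54 = 325 points.
Max-entry greedy (repeatedly take the single best remaining cell) gives 320 points, worse by 5.
Next-best assignment: Farahani→Section 3pm, Ghosh→Section 4pm, Quispe→Section 11am, Watson→Section 10am, Varga→Section 1pm = 322 points.
Swapping Farahani↔Ghosh (Farahani→Section 4pm 26 points, Ghosh→Section 10am 34 points) loses 97.
Every other assignment is strictly worse.

Max total: 325 points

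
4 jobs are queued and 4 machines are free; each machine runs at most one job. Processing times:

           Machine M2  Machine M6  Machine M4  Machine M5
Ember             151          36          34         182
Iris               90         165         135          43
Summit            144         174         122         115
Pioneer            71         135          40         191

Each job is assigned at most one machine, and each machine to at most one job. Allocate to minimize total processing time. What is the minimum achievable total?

Optimal: Ember→Machine M6 (36 min), Iris→Machine M5 (43 min), Summit→Machine M2 (144 min), Pioneer→Machine M4 (40 min) — total 36+43+144+40 = 263 min.
Row-greedy (each job in turn takes its cheapest remaining machine) gives 356 min, worse by 93.
Checked against all permutations: 263 min is optimal.

Min total: 263 min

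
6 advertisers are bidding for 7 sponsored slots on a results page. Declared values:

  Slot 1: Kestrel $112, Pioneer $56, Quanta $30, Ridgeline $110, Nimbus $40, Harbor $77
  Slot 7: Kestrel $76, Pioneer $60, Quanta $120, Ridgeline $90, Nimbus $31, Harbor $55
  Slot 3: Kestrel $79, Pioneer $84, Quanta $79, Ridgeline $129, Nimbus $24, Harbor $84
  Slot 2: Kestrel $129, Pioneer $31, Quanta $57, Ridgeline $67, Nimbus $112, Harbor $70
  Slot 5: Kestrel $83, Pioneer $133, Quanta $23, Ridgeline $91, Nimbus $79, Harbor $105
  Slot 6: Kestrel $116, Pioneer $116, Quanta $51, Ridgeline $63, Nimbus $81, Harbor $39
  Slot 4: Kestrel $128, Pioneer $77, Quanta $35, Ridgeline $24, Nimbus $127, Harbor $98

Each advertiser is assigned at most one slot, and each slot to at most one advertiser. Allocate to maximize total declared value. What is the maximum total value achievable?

Max total: $726

Optimal: Kestrel→Slot 2 ($129), Pioneer→Slot 6 ($116), Quanta→Slot 7 ($120), Ridgeline→Slot 3 ($129), Nimbus→Slot 4 ($127), Harbor→Slot 5 ($105) — total 129+116+120+129+127+105 = $726.
Column-greedy (each slot in turn goes to its best remaining advertiser) gives $645, worse by 81.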